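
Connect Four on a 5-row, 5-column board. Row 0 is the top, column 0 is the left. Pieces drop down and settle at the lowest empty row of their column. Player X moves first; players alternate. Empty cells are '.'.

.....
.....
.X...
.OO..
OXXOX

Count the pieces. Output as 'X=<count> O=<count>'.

X=4 O=4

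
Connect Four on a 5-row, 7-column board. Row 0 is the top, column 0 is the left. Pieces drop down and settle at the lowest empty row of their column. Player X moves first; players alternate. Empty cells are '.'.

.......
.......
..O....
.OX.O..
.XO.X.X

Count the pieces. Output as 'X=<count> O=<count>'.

X=4 O=4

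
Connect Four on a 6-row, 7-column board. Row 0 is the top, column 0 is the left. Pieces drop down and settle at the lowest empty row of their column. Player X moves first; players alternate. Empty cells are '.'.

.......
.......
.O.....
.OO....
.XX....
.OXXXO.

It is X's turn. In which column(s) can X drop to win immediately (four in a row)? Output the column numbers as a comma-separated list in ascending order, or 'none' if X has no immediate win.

col 0: drop X → no win
col 1: drop X → no win
col 2: drop X → no win
col 3: drop X → no win
col 4: drop X → no win
col 5: drop X → no win
col 6: drop X → no win

Answer: none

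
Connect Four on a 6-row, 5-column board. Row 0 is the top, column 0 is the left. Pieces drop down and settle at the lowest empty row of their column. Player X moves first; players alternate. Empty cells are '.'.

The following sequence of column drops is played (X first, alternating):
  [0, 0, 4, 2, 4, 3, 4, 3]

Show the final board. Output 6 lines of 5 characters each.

Answer: .....
.....
.....
....X
O..OX
X.OOX

Derivation:
Move 1: X drops in col 0, lands at row 5
Move 2: O drops in col 0, lands at row 4
Move 3: X drops in col 4, lands at row 5
Move 4: O drops in col 2, lands at row 5
Move 5: X drops in col 4, lands at row 4
Move 6: O drops in col 3, lands at row 5
Move 7: X drops in col 4, lands at row 3
Move 8: O drops in col 3, lands at row 4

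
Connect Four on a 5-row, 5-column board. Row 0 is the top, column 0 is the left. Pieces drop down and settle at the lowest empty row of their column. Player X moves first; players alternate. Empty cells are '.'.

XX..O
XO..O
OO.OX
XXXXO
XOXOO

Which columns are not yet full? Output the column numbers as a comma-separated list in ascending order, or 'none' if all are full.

Answer: 2,3

Derivation:
col 0: top cell = 'X' → FULL
col 1: top cell = 'X' → FULL
col 2: top cell = '.' → open
col 3: top cell = '.' → open
col 4: top cell = 'O' → FULL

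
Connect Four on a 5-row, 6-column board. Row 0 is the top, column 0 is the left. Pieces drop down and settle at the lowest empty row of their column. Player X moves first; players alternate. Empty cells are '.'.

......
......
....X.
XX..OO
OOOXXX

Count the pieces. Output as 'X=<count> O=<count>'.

X=6 O=5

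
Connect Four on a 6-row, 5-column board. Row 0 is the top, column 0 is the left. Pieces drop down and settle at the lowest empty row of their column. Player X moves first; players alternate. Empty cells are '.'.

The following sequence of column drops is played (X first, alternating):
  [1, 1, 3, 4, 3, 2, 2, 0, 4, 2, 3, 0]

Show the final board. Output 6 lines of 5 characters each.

Answer: .....
.....
.....
..OX.
OOXXX
OXOXO

Derivation:
Move 1: X drops in col 1, lands at row 5
Move 2: O drops in col 1, lands at row 4
Move 3: X drops in col 3, lands at row 5
Move 4: O drops in col 4, lands at row 5
Move 5: X drops in col 3, lands at row 4
Move 6: O drops in col 2, lands at row 5
Move 7: X drops in col 2, lands at row 4
Move 8: O drops in col 0, lands at row 5
Move 9: X drops in col 4, lands at row 4
Move 10: O drops in col 2, lands at row 3
Move 11: X drops in col 3, lands at row 3
Move 12: O drops in col 0, lands at row 4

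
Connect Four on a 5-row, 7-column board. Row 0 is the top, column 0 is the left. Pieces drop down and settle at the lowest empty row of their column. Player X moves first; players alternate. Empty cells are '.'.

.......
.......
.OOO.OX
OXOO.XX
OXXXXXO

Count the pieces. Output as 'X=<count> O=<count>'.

X=9 O=9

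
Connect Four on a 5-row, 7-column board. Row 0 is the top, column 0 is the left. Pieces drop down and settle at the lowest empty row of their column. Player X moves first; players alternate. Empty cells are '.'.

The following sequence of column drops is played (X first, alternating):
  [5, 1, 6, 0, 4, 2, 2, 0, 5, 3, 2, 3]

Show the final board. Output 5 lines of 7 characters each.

Move 1: X drops in col 5, lands at row 4
Move 2: O drops in col 1, lands at row 4
Move 3: X drops in col 6, lands at row 4
Move 4: O drops in col 0, lands at row 4
Move 5: X drops in col 4, lands at row 4
Move 6: O drops in col 2, lands at row 4
Move 7: X drops in col 2, lands at row 3
Move 8: O drops in col 0, lands at row 3
Move 9: X drops in col 5, lands at row 3
Move 10: O drops in col 3, lands at row 4
Move 11: X drops in col 2, lands at row 2
Move 12: O drops in col 3, lands at row 3

Answer: .......
.......
..X....
O.XO.X.
OOOOXXX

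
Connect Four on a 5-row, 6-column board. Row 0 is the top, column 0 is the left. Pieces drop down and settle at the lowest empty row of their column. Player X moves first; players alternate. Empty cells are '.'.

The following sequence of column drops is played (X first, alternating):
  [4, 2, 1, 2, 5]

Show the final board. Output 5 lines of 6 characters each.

Move 1: X drops in col 4, lands at row 4
Move 2: O drops in col 2, lands at row 4
Move 3: X drops in col 1, lands at row 4
Move 4: O drops in col 2, lands at row 3
Move 5: X drops in col 5, lands at row 4

Answer: ......
......
......
..O...
.XO.XX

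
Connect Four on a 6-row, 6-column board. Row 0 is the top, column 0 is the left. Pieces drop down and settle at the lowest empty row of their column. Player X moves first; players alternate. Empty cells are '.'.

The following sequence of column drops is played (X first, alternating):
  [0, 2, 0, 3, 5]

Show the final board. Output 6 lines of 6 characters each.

Move 1: X drops in col 0, lands at row 5
Move 2: O drops in col 2, lands at row 5
Move 3: X drops in col 0, lands at row 4
Move 4: O drops in col 3, lands at row 5
Move 5: X drops in col 5, lands at row 5

Answer: ......
......
......
......
X.....
X.OO.X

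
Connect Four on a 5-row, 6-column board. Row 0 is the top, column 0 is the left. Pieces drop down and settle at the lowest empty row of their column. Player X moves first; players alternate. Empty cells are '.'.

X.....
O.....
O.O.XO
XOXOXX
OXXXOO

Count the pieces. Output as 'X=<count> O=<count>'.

X=9 O=9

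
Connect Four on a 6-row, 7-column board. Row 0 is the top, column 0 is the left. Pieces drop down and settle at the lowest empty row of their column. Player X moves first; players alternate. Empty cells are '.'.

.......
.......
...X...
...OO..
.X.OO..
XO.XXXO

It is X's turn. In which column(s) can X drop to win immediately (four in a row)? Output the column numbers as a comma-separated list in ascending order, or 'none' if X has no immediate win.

Answer: 2

Derivation:
col 0: drop X → no win
col 1: drop X → no win
col 2: drop X → WIN!
col 3: drop X → no win
col 4: drop X → no win
col 5: drop X → no win
col 6: drop X → no win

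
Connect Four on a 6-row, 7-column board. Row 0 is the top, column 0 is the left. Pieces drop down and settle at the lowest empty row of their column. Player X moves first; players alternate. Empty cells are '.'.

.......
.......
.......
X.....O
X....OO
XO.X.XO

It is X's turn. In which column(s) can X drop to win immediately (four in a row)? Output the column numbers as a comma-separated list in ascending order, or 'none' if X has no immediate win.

col 0: drop X → WIN!
col 1: drop X → no win
col 2: drop X → no win
col 3: drop X → no win
col 4: drop X → no win
col 5: drop X → no win
col 6: drop X → no win

Answer: 0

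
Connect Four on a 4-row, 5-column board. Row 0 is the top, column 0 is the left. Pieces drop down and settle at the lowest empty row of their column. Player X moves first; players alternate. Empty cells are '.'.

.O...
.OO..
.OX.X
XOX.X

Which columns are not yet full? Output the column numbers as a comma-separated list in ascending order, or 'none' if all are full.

Answer: 0,2,3,4

Derivation:
col 0: top cell = '.' → open
col 1: top cell = 'O' → FULL
col 2: top cell = '.' → open
col 3: top cell = '.' → open
col 4: top cell = '.' → open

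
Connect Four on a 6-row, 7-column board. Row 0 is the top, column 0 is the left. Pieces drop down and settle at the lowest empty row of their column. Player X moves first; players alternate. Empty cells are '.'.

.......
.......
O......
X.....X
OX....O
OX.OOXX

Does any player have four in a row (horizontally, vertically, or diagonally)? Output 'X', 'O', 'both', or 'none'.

none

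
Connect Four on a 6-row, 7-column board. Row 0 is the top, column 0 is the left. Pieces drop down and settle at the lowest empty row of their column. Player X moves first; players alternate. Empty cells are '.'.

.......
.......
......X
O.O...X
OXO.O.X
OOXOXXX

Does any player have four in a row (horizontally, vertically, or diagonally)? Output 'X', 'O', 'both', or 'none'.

X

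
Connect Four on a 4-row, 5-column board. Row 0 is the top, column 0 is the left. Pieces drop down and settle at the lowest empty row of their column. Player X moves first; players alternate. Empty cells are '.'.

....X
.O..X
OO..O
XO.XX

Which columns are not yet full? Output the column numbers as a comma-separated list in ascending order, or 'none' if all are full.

col 0: top cell = '.' → open
col 1: top cell = '.' → open
col 2: top cell = '.' → open
col 3: top cell = '.' → open
col 4: top cell = 'X' → FULL

Answer: 0,1,2,3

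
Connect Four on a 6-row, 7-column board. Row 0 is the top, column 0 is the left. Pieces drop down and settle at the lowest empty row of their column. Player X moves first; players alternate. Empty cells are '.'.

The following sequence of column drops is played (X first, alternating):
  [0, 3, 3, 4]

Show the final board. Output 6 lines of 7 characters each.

Answer: .......
.......
.......
.......
...X...
X..OO..

Derivation:
Move 1: X drops in col 0, lands at row 5
Move 2: O drops in col 3, lands at row 5
Move 3: X drops in col 3, lands at row 4
Move 4: O drops in col 4, lands at row 5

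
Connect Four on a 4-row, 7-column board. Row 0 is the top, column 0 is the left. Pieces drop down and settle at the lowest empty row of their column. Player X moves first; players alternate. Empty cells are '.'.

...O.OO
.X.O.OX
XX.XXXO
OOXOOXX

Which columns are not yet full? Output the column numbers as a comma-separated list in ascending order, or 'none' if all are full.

col 0: top cell = '.' → open
col 1: top cell = '.' → open
col 2: top cell = '.' → open
col 3: top cell = 'O' → FULL
col 4: top cell = '.' → open
col 5: top cell = 'O' → FULL
col 6: top cell = 'O' → FULL

Answer: 0,1,2,4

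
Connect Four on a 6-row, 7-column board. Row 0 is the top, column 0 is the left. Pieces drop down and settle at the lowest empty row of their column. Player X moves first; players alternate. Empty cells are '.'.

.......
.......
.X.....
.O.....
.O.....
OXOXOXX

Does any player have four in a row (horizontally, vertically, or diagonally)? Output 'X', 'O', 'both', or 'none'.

none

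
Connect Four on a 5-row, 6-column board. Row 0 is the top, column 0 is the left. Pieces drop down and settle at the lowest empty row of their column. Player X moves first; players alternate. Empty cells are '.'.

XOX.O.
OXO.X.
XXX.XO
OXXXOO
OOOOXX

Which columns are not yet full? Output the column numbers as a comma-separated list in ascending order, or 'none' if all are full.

Answer: 3,5

Derivation:
col 0: top cell = 'X' → FULL
col 1: top cell = 'O' → FULL
col 2: top cell = 'X' → FULL
col 3: top cell = '.' → open
col 4: top cell = 'O' → FULL
col 5: top cell = '.' → open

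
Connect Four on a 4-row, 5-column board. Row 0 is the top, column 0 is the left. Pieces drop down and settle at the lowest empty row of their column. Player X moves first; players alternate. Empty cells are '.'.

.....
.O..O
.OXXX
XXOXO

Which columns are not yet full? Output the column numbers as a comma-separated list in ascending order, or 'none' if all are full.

Answer: 0,1,2,3,4

Derivation:
col 0: top cell = '.' → open
col 1: top cell = '.' → open
col 2: top cell = '.' → open
col 3: top cell = '.' → open
col 4: top cell = '.' → open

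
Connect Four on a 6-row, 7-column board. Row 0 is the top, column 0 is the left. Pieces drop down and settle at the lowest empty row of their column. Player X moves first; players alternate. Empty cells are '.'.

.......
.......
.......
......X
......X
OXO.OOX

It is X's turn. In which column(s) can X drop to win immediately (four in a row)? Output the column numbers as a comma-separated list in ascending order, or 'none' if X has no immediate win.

col 0: drop X → no win
col 1: drop X → no win
col 2: drop X → no win
col 3: drop X → no win
col 4: drop X → no win
col 5: drop X → no win
col 6: drop X → WIN!

Answer: 6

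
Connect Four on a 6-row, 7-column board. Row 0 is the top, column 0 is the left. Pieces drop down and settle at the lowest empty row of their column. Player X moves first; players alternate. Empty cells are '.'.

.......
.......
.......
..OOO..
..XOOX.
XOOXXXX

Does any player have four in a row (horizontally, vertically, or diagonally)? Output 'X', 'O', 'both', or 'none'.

X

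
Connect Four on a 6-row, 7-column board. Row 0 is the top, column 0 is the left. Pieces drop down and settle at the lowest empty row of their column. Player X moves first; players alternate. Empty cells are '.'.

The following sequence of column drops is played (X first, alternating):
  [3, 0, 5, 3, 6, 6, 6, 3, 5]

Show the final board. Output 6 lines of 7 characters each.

Answer: .......
.......
.......
...O..X
...O.XO
O..X.XX

Derivation:
Move 1: X drops in col 3, lands at row 5
Move 2: O drops in col 0, lands at row 5
Move 3: X drops in col 5, lands at row 5
Move 4: O drops in col 3, lands at row 4
Move 5: X drops in col 6, lands at row 5
Move 6: O drops in col 6, lands at row 4
Move 7: X drops in col 6, lands at row 3
Move 8: O drops in col 3, lands at row 3
Move 9: X drops in col 5, lands at row 4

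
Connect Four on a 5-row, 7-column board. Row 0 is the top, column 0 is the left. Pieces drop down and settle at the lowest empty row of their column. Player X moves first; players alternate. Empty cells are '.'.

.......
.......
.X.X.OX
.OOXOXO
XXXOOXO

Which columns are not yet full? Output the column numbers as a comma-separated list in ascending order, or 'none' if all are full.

Answer: 0,1,2,3,4,5,6

Derivation:
col 0: top cell = '.' → open
col 1: top cell = '.' → open
col 2: top cell = '.' → open
col 3: top cell = '.' → open
col 4: top cell = '.' → open
col 5: top cell = '.' → open
col 6: top cell = '.' → open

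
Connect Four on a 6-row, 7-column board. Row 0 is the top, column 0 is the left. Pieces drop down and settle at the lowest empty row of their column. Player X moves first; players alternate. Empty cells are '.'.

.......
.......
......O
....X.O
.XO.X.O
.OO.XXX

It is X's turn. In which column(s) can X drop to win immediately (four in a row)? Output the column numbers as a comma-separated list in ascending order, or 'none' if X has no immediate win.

Answer: 3,4

Derivation:
col 0: drop X → no win
col 1: drop X → no win
col 2: drop X → no win
col 3: drop X → WIN!
col 4: drop X → WIN!
col 5: drop X → no win
col 6: drop X → no win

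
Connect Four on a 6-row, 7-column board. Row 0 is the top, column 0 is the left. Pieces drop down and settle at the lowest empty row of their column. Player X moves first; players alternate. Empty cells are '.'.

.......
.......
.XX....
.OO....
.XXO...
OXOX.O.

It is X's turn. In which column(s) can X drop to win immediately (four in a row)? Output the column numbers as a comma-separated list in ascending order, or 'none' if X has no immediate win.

Answer: none

Derivation:
col 0: drop X → no win
col 1: drop X → no win
col 2: drop X → no win
col 3: drop X → no win
col 4: drop X → no win
col 5: drop X → no win
col 6: drop X → no win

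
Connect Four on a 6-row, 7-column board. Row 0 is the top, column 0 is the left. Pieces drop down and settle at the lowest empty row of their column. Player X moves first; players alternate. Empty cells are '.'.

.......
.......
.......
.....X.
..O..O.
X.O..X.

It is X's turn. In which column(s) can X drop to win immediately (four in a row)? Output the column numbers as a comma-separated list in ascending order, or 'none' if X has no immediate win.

col 0: drop X → no win
col 1: drop X → no win
col 2: drop X → no win
col 3: drop X → no win
col 4: drop X → no win
col 5: drop X → no win
col 6: drop X → no win

Answer: none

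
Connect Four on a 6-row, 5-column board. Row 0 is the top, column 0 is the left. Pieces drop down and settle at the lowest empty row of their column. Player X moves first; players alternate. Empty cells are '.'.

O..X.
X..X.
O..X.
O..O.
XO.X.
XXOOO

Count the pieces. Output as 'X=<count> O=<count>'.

X=8 O=8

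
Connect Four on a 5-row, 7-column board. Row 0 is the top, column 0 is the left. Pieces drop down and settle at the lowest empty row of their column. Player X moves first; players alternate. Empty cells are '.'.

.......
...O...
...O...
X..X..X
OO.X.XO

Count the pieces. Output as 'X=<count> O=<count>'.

X=5 O=5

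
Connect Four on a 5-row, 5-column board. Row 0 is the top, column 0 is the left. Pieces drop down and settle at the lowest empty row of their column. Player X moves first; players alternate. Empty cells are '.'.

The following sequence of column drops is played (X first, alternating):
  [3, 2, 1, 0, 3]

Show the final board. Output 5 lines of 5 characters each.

Move 1: X drops in col 3, lands at row 4
Move 2: O drops in col 2, lands at row 4
Move 3: X drops in col 1, lands at row 4
Move 4: O drops in col 0, lands at row 4
Move 5: X drops in col 3, lands at row 3

Answer: .....
.....
.....
...X.
OXOX.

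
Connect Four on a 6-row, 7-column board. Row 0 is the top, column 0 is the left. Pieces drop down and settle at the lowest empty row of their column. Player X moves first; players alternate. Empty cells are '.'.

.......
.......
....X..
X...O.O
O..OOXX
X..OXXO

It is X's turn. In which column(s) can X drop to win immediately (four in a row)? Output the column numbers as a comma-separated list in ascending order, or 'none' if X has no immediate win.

col 0: drop X → no win
col 1: drop X → no win
col 2: drop X → no win
col 3: drop X → no win
col 4: drop X → no win
col 5: drop X → no win
col 6: drop X → no win

Answer: none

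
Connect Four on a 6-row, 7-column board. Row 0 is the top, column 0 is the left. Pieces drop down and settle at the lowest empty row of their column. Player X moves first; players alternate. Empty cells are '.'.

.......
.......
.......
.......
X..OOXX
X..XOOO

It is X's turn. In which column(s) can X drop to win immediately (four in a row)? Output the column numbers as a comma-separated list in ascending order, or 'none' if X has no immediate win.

Answer: none

Derivation:
col 0: drop X → no win
col 1: drop X → no win
col 2: drop X → no win
col 3: drop X → no win
col 4: drop X → no win
col 5: drop X → no win
col 6: drop X → no win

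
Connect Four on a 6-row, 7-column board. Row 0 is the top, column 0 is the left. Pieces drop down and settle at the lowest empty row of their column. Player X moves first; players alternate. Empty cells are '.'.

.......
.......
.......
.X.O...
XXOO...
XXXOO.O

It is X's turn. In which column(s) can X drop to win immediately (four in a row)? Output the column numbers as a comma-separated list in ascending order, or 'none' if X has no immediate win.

col 0: drop X → no win
col 1: drop X → WIN!
col 2: drop X → no win
col 3: drop X → no win
col 4: drop X → no win
col 5: drop X → no win
col 6: drop X → no win

Answer: 1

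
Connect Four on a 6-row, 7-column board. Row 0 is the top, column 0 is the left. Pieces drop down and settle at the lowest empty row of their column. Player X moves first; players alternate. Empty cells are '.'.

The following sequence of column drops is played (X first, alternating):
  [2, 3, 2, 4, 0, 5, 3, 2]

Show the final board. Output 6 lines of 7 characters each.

Answer: .......
.......
.......
..O....
..XX...
X.XOOO.

Derivation:
Move 1: X drops in col 2, lands at row 5
Move 2: O drops in col 3, lands at row 5
Move 3: X drops in col 2, lands at row 4
Move 4: O drops in col 4, lands at row 5
Move 5: X drops in col 0, lands at row 5
Move 6: O drops in col 5, lands at row 5
Move 7: X drops in col 3, lands at row 4
Move 8: O drops in col 2, lands at row 3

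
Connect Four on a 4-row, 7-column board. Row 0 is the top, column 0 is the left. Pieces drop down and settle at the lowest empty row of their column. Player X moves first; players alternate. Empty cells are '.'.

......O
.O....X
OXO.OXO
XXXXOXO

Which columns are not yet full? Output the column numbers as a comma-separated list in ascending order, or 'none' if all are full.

Answer: 0,1,2,3,4,5

Derivation:
col 0: top cell = '.' → open
col 1: top cell = '.' → open
col 2: top cell = '.' → open
col 3: top cell = '.' → open
col 4: top cell = '.' → open
col 5: top cell = '.' → open
col 6: top cell = 'O' → FULL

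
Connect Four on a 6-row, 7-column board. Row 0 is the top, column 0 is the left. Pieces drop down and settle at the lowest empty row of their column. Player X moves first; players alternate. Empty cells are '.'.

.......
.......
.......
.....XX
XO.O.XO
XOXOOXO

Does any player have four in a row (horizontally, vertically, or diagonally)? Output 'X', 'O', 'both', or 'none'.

none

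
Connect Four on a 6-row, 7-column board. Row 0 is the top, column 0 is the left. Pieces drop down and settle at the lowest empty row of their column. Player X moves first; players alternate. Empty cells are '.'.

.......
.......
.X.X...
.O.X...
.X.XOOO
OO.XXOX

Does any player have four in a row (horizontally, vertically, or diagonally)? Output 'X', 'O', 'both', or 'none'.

X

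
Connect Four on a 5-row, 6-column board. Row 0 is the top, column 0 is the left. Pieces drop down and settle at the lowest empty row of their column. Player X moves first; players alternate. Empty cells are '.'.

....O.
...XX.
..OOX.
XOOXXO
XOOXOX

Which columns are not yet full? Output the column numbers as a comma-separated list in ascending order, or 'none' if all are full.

Answer: 0,1,2,3,5

Derivation:
col 0: top cell = '.' → open
col 1: top cell = '.' → open
col 2: top cell = '.' → open
col 3: top cell = '.' → open
col 4: top cell = 'O' → FULL
col 5: top cell = '.' → open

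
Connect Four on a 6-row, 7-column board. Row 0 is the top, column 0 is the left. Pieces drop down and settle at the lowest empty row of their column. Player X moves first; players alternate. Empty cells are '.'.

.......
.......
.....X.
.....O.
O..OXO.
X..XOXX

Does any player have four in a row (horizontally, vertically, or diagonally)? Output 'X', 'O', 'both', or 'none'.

none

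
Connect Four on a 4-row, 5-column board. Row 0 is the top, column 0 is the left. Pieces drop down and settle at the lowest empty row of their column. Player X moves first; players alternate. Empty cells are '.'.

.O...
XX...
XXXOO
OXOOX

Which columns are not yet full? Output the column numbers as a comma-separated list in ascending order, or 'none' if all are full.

Answer: 0,2,3,4

Derivation:
col 0: top cell = '.' → open
col 1: top cell = 'O' → FULL
col 2: top cell = '.' → open
col 3: top cell = '.' → open
col 4: top cell = '.' → open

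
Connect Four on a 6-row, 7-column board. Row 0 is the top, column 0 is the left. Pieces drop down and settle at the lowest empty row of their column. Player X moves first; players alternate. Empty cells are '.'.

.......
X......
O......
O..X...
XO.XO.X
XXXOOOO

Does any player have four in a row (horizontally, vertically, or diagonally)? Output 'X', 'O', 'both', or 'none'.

O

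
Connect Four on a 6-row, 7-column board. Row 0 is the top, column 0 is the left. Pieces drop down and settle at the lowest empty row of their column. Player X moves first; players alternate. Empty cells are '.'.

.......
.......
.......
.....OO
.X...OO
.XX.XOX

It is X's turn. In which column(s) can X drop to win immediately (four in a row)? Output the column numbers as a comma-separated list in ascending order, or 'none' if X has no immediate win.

Answer: 3

Derivation:
col 0: drop X → no win
col 1: drop X → no win
col 2: drop X → no win
col 3: drop X → WIN!
col 4: drop X → no win
col 5: drop X → no win
col 6: drop X → no win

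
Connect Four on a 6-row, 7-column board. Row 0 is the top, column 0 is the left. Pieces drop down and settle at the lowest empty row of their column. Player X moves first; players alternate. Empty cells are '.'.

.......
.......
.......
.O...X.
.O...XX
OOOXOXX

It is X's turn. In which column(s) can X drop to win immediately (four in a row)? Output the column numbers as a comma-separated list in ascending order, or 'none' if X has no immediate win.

col 0: drop X → no win
col 1: drop X → no win
col 2: drop X → no win
col 3: drop X → no win
col 4: drop X → no win
col 5: drop X → WIN!
col 6: drop X → no win

Answer: 5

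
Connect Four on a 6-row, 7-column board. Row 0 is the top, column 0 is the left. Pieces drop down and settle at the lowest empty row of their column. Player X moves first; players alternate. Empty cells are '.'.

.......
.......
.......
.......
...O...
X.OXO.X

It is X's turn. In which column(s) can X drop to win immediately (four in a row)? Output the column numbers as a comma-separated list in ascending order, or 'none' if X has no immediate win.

Answer: none

Derivation:
col 0: drop X → no win
col 1: drop X → no win
col 2: drop X → no win
col 3: drop X → no win
col 4: drop X → no win
col 5: drop X → no win
col 6: drop X → no win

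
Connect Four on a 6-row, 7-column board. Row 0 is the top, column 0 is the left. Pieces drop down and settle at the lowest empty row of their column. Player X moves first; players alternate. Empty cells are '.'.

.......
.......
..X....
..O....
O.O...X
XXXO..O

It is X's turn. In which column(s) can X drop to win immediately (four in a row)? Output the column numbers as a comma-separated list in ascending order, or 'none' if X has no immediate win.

col 0: drop X → no win
col 1: drop X → no win
col 2: drop X → no win
col 3: drop X → no win
col 4: drop X → no win
col 5: drop X → no win
col 6: drop X → no win

Answer: none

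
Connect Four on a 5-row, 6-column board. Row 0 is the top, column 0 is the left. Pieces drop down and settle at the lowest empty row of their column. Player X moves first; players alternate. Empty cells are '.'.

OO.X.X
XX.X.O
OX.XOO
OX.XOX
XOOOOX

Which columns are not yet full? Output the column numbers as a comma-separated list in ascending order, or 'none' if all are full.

col 0: top cell = 'O' → FULL
col 1: top cell = 'O' → FULL
col 2: top cell = '.' → open
col 3: top cell = 'X' → FULL
col 4: top cell = '.' → open
col 5: top cell = 'X' → FULL

Answer: 2,4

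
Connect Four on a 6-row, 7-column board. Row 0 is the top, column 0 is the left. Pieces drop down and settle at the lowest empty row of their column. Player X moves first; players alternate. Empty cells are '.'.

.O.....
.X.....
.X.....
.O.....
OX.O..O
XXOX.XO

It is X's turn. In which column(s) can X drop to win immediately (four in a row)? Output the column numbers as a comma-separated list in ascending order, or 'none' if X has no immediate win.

col 0: drop X → no win
col 2: drop X → no win
col 3: drop X → no win
col 4: drop X → no win
col 5: drop X → no win
col 6: drop X → no win

Answer: none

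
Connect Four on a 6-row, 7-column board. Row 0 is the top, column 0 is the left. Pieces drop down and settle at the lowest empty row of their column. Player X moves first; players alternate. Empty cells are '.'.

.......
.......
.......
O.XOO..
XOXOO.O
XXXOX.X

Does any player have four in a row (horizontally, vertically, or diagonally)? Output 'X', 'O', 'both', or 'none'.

none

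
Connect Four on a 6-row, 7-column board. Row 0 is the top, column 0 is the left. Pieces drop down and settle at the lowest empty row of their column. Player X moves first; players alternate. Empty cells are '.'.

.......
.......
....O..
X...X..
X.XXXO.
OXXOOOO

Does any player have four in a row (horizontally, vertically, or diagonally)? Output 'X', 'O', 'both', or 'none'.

O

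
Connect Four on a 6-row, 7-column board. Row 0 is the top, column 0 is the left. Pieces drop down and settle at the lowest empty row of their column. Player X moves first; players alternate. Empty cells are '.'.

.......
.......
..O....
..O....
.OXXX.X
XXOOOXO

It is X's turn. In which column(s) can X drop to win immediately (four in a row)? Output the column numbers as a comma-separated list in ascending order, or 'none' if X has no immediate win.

Answer: 5

Derivation:
col 0: drop X → no win
col 1: drop X → no win
col 2: drop X → no win
col 3: drop X → no win
col 4: drop X → no win
col 5: drop X → WIN!
col 6: drop X → no win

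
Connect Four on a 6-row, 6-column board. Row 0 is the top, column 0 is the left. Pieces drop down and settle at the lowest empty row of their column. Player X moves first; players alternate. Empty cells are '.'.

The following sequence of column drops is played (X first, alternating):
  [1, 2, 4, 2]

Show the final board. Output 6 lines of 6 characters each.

Answer: ......
......
......
......
..O...
.XO.X.

Derivation:
Move 1: X drops in col 1, lands at row 5
Move 2: O drops in col 2, lands at row 5
Move 3: X drops in col 4, lands at row 5
Move 4: O drops in col 2, lands at row 4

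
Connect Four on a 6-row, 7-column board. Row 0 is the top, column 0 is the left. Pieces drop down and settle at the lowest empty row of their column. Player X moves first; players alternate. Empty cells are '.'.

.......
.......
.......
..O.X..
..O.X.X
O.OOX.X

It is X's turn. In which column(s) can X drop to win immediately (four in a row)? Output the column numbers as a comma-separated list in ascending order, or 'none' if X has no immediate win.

Answer: 4

Derivation:
col 0: drop X → no win
col 1: drop X → no win
col 2: drop X → no win
col 3: drop X → no win
col 4: drop X → WIN!
col 5: drop X → no win
col 6: drop X → no win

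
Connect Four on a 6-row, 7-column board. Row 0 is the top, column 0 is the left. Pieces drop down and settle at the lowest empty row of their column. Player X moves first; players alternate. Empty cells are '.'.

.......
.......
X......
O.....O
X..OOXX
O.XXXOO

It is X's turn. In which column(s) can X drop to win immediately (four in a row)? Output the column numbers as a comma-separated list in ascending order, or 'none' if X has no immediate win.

Answer: 1

Derivation:
col 0: drop X → no win
col 1: drop X → WIN!
col 2: drop X → no win
col 3: drop X → no win
col 4: drop X → no win
col 5: drop X → no win
col 6: drop X → no win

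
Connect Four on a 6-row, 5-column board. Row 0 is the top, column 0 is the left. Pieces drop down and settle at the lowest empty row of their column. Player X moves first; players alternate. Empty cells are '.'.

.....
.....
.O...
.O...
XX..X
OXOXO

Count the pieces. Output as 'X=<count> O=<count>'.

X=5 O=5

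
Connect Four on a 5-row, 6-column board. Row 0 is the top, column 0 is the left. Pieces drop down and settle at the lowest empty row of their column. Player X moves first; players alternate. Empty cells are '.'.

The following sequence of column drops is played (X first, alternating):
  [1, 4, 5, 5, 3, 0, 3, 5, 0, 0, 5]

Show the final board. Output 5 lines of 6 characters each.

Move 1: X drops in col 1, lands at row 4
Move 2: O drops in col 4, lands at row 4
Move 3: X drops in col 5, lands at row 4
Move 4: O drops in col 5, lands at row 3
Move 5: X drops in col 3, lands at row 4
Move 6: O drops in col 0, lands at row 4
Move 7: X drops in col 3, lands at row 3
Move 8: O drops in col 5, lands at row 2
Move 9: X drops in col 0, lands at row 3
Move 10: O drops in col 0, lands at row 2
Move 11: X drops in col 5, lands at row 1

Answer: ......
.....X
O....O
X..X.O
OX.XOX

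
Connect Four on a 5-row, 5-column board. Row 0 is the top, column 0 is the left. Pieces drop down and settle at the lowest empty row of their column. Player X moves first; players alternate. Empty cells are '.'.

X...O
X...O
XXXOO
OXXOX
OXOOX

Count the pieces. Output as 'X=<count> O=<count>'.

X=10 O=9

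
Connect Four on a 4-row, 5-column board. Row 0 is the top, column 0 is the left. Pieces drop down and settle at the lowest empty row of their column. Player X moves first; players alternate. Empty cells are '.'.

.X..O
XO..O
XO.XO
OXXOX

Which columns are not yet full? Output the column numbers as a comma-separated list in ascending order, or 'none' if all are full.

col 0: top cell = '.' → open
col 1: top cell = 'X' → FULL
col 2: top cell = '.' → open
col 3: top cell = '.' → open
col 4: top cell = 'O' → FULL

Answer: 0,2,3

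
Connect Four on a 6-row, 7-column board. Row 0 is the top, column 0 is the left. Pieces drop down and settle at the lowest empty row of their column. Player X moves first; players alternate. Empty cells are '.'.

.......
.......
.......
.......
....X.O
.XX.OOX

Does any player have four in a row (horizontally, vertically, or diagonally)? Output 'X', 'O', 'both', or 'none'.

none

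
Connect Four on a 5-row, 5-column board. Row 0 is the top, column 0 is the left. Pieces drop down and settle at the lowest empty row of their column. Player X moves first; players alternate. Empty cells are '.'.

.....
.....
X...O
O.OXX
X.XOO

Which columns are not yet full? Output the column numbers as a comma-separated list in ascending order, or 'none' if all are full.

col 0: top cell = '.' → open
col 1: top cell = '.' → open
col 2: top cell = '.' → open
col 3: top cell = '.' → open
col 4: top cell = '.' → open

Answer: 0,1,2,3,4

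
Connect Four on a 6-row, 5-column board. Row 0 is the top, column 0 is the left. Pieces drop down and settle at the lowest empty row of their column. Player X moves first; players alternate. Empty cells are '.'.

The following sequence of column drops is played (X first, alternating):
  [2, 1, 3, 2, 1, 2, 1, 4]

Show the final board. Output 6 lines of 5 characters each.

Answer: .....
.....
.....
.XO..
.XO..
.OXXO

Derivation:
Move 1: X drops in col 2, lands at row 5
Move 2: O drops in col 1, lands at row 5
Move 3: X drops in col 3, lands at row 5
Move 4: O drops in col 2, lands at row 4
Move 5: X drops in col 1, lands at row 4
Move 6: O drops in col 2, lands at row 3
Move 7: X drops in col 1, lands at row 3
Move 8: O drops in col 4, lands at row 5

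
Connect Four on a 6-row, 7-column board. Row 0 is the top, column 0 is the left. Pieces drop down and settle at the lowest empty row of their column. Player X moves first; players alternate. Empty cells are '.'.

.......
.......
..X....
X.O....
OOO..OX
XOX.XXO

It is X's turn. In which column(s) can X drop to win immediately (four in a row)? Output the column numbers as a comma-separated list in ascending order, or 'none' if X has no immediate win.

col 0: drop X → no win
col 1: drop X → no win
col 2: drop X → no win
col 3: drop X → WIN!
col 4: drop X → no win
col 5: drop X → no win
col 6: drop X → no win

Answer: 3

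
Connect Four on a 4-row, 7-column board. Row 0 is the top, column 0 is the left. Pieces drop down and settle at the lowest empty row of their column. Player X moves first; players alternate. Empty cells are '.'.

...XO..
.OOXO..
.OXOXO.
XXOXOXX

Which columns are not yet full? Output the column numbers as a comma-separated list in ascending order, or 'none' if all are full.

Answer: 0,1,2,5,6

Derivation:
col 0: top cell = '.' → open
col 1: top cell = '.' → open
col 2: top cell = '.' → open
col 3: top cell = 'X' → FULL
col 4: top cell = 'O' → FULL
col 5: top cell = '.' → open
col 6: top cell = '.' → open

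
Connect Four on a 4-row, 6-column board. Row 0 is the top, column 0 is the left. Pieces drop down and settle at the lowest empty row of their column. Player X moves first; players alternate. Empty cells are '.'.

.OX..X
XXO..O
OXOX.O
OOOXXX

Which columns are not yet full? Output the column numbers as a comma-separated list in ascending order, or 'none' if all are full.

col 0: top cell = '.' → open
col 1: top cell = 'O' → FULL
col 2: top cell = 'X' → FULL
col 3: top cell = '.' → open
col 4: top cell = '.' → open
col 5: top cell = 'X' → FULL

Answer: 0,3,4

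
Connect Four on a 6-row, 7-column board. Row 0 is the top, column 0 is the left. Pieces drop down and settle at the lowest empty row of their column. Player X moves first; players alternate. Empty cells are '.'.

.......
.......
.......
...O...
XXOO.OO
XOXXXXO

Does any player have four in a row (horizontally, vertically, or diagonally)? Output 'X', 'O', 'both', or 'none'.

X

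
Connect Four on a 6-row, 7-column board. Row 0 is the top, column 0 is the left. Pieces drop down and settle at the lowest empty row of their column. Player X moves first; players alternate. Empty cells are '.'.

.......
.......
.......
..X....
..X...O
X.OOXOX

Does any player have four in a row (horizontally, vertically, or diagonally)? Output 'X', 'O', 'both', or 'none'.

none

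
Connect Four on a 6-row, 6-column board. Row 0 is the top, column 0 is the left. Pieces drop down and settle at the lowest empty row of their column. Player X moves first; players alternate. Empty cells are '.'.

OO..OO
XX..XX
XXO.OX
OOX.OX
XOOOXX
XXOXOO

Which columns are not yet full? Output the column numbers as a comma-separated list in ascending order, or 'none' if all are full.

Answer: 2,3

Derivation:
col 0: top cell = 'O' → FULL
col 1: top cell = 'O' → FULL
col 2: top cell = '.' → open
col 3: top cell = '.' → open
col 4: top cell = 'O' → FULL
col 5: top cell = 'O' → FULL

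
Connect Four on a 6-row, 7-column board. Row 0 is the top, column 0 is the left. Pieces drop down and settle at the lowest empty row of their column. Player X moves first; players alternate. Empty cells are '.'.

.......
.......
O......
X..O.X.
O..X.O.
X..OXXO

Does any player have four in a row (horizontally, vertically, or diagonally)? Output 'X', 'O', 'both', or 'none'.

none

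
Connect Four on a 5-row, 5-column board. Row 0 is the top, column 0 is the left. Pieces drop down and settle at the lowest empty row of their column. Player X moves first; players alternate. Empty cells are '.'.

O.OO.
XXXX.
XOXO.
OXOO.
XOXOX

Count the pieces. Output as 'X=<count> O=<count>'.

X=10 O=10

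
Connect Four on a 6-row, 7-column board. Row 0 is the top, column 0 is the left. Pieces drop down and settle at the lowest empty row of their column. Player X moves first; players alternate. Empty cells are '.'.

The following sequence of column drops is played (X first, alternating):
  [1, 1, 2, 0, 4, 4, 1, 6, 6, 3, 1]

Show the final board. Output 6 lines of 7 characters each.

Move 1: X drops in col 1, lands at row 5
Move 2: O drops in col 1, lands at row 4
Move 3: X drops in col 2, lands at row 5
Move 4: O drops in col 0, lands at row 5
Move 5: X drops in col 4, lands at row 5
Move 6: O drops in col 4, lands at row 4
Move 7: X drops in col 1, lands at row 3
Move 8: O drops in col 6, lands at row 5
Move 9: X drops in col 6, lands at row 4
Move 10: O drops in col 3, lands at row 5
Move 11: X drops in col 1, lands at row 2

Answer: .......
.......
.X.....
.X.....
.O..O.X
OXXOX.O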